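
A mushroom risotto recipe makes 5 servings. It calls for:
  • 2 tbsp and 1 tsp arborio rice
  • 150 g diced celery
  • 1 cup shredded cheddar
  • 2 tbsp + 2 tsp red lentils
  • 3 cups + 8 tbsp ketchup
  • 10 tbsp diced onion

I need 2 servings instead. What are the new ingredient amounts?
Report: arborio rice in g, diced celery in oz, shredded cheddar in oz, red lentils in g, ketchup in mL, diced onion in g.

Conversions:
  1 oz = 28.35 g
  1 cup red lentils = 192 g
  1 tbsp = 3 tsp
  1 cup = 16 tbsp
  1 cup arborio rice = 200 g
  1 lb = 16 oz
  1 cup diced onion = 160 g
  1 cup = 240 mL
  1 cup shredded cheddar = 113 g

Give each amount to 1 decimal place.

arborio rice: 11.7 g; diced celery: 2.1 oz; shredded cheddar: 1.6 oz; red lentils: 12.8 g; ketchup: 336.0 mL; diced onion: 40.0 g

Scaling factor: 2/5 = 0.4.
arborio rice: (2 tbsp + 1 tsp = 7/3 tbsp) × 2/5 ÷ 16 tbsp/cup × 200 g/cup ≈ 11.7 g
diced celery: 150 g × 2/5 ÷ 28.35 g/oz ≈ 2.1 oz
shredded cheddar: 1 cup × 2/5 × 113 g/cup ÷ 28.35 g/oz ≈ 1.6 oz
red lentils: (2 tbsp + 2 tsp = 8/3 tbsp) × 2/5 ÷ 16 tbsp/cup × 192 g/cup = 12.8 g
ketchup: (3 cup + 8 tbsp = 3.5 cup) × 2/5 × 240 mL/cup = 336.0 mL
diced onion: 10 tbsp × 2/5 ÷ 16 tbsp/cup × 160 g/cup = 40.0 g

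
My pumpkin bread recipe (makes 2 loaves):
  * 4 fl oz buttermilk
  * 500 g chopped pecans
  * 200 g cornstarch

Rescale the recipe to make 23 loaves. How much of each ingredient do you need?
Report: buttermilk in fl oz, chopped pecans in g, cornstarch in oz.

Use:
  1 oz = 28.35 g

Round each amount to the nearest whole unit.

buttermilk: 46 fl oz; chopped pecans: 5750 g; cornstarch: 81 oz

Scaling factor: 23/2 = 11.5.
buttermilk: 4 fl oz × 23/2 = 46 fl oz
chopped pecans: 500 g × 23/2 = 5750 g
cornstarch: 200 g × 23/2 ÷ 28.35 g/oz ≈ 81 oz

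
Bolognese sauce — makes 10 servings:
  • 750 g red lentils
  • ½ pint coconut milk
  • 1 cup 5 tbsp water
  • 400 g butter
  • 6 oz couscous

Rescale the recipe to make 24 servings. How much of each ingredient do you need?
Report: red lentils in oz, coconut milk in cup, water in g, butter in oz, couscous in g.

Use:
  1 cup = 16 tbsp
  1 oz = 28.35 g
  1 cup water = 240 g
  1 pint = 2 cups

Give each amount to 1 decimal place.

Scaling factor: 24/10 = 12/5 = 2.4.
red lentils: 750 g × 12/5 ÷ 28.35 g/oz ≈ 63.5 oz
coconut milk: 0.5 pint × 12/5 × 2 cup/pint = 2.4 cup
water: (1 cup + 5 tbsp = 1.3125 cup) × 12/5 × 240 g/cup = 756.0 g
butter: 400 g × 12/5 ÷ 28.35 g/oz ≈ 33.9 oz
couscous: 6 oz × 12/5 × 28.35 g/oz ≈ 408.2 g

red lentils: 63.5 oz; coconut milk: 2.4 cup; water: 756.0 g; butter: 33.9 oz; couscous: 408.2 g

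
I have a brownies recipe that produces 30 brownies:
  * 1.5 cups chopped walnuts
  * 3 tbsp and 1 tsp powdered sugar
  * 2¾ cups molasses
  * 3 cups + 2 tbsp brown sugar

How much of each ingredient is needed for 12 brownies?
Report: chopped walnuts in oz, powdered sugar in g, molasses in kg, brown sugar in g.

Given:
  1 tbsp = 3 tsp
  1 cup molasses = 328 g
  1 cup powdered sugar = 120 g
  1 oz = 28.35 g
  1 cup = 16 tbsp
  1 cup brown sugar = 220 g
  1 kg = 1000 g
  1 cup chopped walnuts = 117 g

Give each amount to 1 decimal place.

chopped walnuts: 2.5 oz; powdered sugar: 10.0 g; molasses: 0.4 kg; brown sugar: 275.0 g

Scaling factor: 12/30 = 2/5 = 0.4.
chopped walnuts: 1.5 cup × 2/5 × 117 g/cup ÷ 28.35 g/oz ≈ 2.5 oz
powdered sugar: (3 tbsp + 1 tsp = 10/3 tbsp) × 2/5 ÷ 16 tbsp/cup × 120 g/cup = 10.0 g
molasses: 2.75 cup × 2/5 × 328 g/cup ÷ 1000 g/kg ≈ 0.4 kg
brown sugar: (3 cup + 2 tbsp = 3.125 cup) × 2/5 × 220 g/cup = 275.0 g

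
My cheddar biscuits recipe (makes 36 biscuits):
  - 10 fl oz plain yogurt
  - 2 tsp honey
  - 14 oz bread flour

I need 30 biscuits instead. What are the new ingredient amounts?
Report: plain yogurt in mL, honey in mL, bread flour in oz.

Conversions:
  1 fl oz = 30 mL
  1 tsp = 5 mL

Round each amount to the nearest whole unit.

Scaling factor: 30/36 = 5/6.
plain yogurt: 10 fl oz × 5/6 × 30 mL/fl oz = 250 mL
honey: 2 tsp × 5/6 × 5 mL/tsp ≈ 8 mL
bread flour: 14 oz × 5/6 ≈ 12 oz

plain yogurt: 250 mL; honey: 8 mL; bread flour: 12 oz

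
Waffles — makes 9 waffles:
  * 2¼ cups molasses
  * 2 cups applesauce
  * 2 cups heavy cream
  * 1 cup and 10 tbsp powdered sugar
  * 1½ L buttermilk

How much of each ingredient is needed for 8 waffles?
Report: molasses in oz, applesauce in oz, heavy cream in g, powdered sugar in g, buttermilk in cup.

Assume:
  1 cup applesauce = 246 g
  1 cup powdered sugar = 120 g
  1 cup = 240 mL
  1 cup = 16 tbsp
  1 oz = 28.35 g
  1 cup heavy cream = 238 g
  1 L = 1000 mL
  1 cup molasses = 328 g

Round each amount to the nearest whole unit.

Scaling factor: 8/9.
molasses: 2.25 cup × 8/9 × 328 g/cup ÷ 28.35 g/oz ≈ 23 oz
applesauce: 2 cup × 8/9 × 246 g/cup ÷ 28.35 g/oz ≈ 15 oz
heavy cream: 2 cup × 8/9 × 238 g/cup ≈ 423 g
powdered sugar: (1 cup + 10 tbsp = 1.625 cup) × 8/9 × 120 g/cup ≈ 173 g
buttermilk: 1.5 L × 8/9 × 1000 mL/L ÷ 240 mL/cup ≈ 6 cup

molasses: 23 oz; applesauce: 15 oz; heavy cream: 423 g; powdered sugar: 173 g; buttermilk: 6 cup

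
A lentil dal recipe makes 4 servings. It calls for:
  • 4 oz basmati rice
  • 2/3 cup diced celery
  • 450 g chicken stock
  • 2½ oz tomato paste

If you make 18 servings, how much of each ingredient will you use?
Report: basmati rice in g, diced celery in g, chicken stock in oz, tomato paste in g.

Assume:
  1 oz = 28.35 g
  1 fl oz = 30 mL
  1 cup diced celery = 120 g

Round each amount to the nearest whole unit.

Scaling factor: 18/4 = 9/2 = 4.5.
basmati rice: 4 oz × 9/2 × 28.35 g/oz ≈ 510 g
diced celery: 2/3 cup × 9/2 × 120 g/cup = 360 g
chicken stock: 450 g × 9/2 ÷ 28.35 g/oz ≈ 71 oz
tomato paste: 2.5 oz × 9/2 × 28.35 g/oz ≈ 319 g

basmati rice: 510 g; diced celery: 360 g; chicken stock: 71 oz; tomato paste: 319 g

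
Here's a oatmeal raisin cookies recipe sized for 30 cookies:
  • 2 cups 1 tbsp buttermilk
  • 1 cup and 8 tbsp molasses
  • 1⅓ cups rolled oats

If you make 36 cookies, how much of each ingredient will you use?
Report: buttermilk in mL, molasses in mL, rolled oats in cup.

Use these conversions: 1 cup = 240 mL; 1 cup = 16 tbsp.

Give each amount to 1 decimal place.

buttermilk: 594.0 mL; molasses: 432.0 mL; rolled oats: 1.6 cup

Scaling factor: 36/30 = 6/5 = 1.2.
buttermilk: (2 cup + 1 tbsp = 2.0625 cup) × 6/5 × 240 mL/cup = 594.0 mL
molasses: (1 cup + 8 tbsp = 1.5 cup) × 6/5 × 240 mL/cup = 432.0 mL
rolled oats: 4/3 cup × 6/5 = 1.6 cup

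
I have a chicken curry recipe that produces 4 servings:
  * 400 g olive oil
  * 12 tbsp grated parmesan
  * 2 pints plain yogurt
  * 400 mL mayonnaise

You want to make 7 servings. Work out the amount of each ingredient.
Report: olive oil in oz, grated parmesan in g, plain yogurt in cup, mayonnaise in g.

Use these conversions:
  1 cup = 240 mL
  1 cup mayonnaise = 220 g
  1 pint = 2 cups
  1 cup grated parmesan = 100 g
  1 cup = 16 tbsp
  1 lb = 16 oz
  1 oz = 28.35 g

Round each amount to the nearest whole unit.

Scaling factor: 7/4 = 1.75.
olive oil: 400 g × 7/4 ÷ 28.35 g/oz ≈ 25 oz
grated parmesan: 12 tbsp × 7/4 ÷ 16 tbsp/cup × 100 g/cup ≈ 131 g
plain yogurt: 2 pint × 7/4 × 2 cup/pint = 7 cup
mayonnaise: 400 mL × 7/4 ÷ 240 mL/cup × 220 g/cup ≈ 642 g

olive oil: 25 oz; grated parmesan: 131 g; plain yogurt: 7 cup; mayonnaise: 642 g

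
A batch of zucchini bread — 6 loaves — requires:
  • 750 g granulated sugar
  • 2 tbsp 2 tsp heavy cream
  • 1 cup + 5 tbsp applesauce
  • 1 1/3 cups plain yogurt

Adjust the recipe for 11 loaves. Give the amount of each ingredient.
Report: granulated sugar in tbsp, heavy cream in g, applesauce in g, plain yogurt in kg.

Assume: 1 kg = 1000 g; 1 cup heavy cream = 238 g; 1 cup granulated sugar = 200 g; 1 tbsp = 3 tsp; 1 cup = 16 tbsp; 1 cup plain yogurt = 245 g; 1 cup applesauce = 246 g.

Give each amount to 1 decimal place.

Scaling factor: 11/6.
granulated sugar: 750 g × 11/6 ÷ 200 g/cup × 16 tbsp/cup = 110.0 tbsp
heavy cream: (2 tbsp + 2 tsp = 8/3 tbsp) × 11/6 ÷ 16 tbsp/cup × 238 g/cup ≈ 72.7 g
applesauce: (1 cup + 5 tbsp = 1.3125 cup) × 11/6 × 246 g/cup ≈ 591.9 g
plain yogurt: 4/3 cup × 11/6 × 245 g/cup ÷ 1000 g/kg ≈ 0.6 kg

granulated sugar: 110.0 tbsp; heavy cream: 72.7 g; applesauce: 591.9 g; plain yogurt: 0.6 kg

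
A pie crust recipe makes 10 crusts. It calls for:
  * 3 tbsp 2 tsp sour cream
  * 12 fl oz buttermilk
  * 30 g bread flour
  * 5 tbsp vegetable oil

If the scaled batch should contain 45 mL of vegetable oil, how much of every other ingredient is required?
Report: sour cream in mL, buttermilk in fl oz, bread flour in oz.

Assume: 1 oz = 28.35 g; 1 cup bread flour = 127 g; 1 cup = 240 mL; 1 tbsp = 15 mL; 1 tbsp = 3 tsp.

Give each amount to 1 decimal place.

sour cream: 33.0 mL; buttermilk: 7.2 fl oz; bread flour: 0.6 oz

The original recipe has 75 mL of vegetable oil, so the scaling factor is 45 ÷ 75 = 3/5 = 0.6.
sour cream: (3 tbsp + 2 tsp = 11/3 tbsp) × 3/5 × 15 mL/tbsp = 33.0 mL
buttermilk: 12 fl oz × 3/5 = 7.2 fl oz
bread flour: 30 g × 3/5 ÷ 28.35 g/oz ≈ 0.6 oz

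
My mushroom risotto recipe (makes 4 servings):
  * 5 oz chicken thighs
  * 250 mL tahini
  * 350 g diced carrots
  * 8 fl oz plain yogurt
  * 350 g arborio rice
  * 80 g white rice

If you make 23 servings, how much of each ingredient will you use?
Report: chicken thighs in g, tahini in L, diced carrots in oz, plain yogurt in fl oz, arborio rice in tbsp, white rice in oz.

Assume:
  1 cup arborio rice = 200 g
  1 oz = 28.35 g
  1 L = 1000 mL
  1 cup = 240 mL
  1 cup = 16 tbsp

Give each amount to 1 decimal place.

chicken thighs: 815.1 g; tahini: 1.4 L; diced carrots: 71.0 oz; plain yogurt: 46.0 fl oz; arborio rice: 161.0 tbsp; white rice: 16.2 oz

Scaling factor: 23/4 = 5.75.
chicken thighs: 5 oz × 23/4 × 28.35 g/oz ≈ 815.1 g
tahini: 250 mL × 23/4 ÷ 1000 mL/L ≈ 1.4 L
diced carrots: 350 g × 23/4 ÷ 28.35 g/oz ≈ 71.0 oz
plain yogurt: 8 fl oz × 23/4 = 46.0 fl oz
arborio rice: 350 g × 23/4 ÷ 200 g/cup × 16 tbsp/cup = 161.0 tbsp
white rice: 80 g × 23/4 ÷ 28.35 g/oz ≈ 16.2 oz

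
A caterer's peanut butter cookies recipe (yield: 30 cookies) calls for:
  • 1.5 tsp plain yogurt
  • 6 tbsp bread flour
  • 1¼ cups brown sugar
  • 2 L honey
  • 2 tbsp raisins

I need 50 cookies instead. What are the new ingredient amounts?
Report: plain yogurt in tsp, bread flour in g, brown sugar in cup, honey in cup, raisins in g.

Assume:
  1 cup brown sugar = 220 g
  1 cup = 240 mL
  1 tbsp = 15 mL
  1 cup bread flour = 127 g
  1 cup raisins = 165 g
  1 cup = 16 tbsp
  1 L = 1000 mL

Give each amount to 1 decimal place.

Scaling factor: 50/30 = 5/3.
plain yogurt: 1.5 tsp × 5/3 = 2.5 tsp
bread flour: 6 tbsp × 5/3 ÷ 16 tbsp/cup × 127 g/cup ≈ 79.4 g
brown sugar: 1.25 cup × 5/3 ≈ 2.1 cup
honey: 2 L × 5/3 × 1000 mL/L ÷ 240 mL/cup ≈ 13.9 cup
raisins: 2 tbsp × 5/3 ÷ 16 tbsp/cup × 165 g/cup ≈ 34.4 g

plain yogurt: 2.5 tsp; bread flour: 79.4 g; brown sugar: 2.1 cup; honey: 13.9 cup; raisins: 34.4 g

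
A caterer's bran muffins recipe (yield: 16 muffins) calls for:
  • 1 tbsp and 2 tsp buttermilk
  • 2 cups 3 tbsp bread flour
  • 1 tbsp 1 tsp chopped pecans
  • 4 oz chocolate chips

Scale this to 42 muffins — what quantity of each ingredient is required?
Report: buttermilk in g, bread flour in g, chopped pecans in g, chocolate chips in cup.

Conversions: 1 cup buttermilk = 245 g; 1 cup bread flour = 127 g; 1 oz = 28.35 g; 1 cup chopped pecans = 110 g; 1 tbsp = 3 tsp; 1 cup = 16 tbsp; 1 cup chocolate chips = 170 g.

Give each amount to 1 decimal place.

buttermilk: 67.0 g; bread flour: 729.3 g; chopped pecans: 24.1 g; chocolate chips: 1.8 cup

Scaling factor: 42/16 = 21/8 = 2.625.
buttermilk: (1 tbsp + 2 tsp = 5/3 tbsp) × 21/8 ÷ 16 tbsp/cup × 245 g/cup ≈ 67.0 g
bread flour: (2 cup + 3 tbsp = 2.1875 cup) × 21/8 × 127 g/cup ≈ 729.3 g
chopped pecans: (1 tbsp + 1 tsp = 4/3 tbsp) × 21/8 ÷ 16 tbsp/cup × 110 g/cup ≈ 24.1 g
chocolate chips: 4 oz × 21/8 × 28.35 g/oz ÷ 170 g/cup ≈ 1.8 cup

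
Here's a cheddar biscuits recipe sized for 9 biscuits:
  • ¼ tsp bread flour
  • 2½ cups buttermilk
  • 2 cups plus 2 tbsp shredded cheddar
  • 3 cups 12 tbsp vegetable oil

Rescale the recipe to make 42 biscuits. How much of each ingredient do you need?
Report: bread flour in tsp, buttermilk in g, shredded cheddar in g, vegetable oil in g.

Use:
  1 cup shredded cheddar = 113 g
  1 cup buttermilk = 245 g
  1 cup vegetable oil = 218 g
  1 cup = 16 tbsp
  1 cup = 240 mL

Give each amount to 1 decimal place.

bread flour: 1.2 tsp; buttermilk: 2858.3 g; shredded cheddar: 1120.6 g; vegetable oil: 3815.0 g

Scaling factor: 42/9 = 14/3.
bread flour: 0.25 tsp × 14/3 ≈ 1.2 tsp
buttermilk: 2.5 cup × 14/3 × 245 g/cup ≈ 2858.3 g
shredded cheddar: (2 cup + 2 tbsp = 2.125 cup) × 14/3 × 113 g/cup ≈ 1120.6 g
vegetable oil: (3 cup + 12 tbsp = 3.75 cup) × 14/3 × 218 g/cup = 3815.0 g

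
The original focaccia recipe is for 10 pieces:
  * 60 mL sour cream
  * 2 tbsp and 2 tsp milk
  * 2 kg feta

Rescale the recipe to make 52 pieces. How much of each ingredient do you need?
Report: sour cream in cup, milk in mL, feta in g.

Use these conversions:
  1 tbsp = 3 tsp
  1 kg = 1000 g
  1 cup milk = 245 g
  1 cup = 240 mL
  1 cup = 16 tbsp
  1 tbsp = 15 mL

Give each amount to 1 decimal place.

Scaling factor: 52/10 = 26/5 = 5.2.
sour cream: 60 mL × 26/5 ÷ 240 mL/cup = 1.3 cup
milk: (2 tbsp + 2 tsp = 8/3 tbsp) × 26/5 × 15 mL/tbsp = 208.0 mL
feta: 2 kg × 26/5 × 1000 g/kg = 10400.0 g

sour cream: 1.3 cup; milk: 208.0 mL; feta: 10400.0 g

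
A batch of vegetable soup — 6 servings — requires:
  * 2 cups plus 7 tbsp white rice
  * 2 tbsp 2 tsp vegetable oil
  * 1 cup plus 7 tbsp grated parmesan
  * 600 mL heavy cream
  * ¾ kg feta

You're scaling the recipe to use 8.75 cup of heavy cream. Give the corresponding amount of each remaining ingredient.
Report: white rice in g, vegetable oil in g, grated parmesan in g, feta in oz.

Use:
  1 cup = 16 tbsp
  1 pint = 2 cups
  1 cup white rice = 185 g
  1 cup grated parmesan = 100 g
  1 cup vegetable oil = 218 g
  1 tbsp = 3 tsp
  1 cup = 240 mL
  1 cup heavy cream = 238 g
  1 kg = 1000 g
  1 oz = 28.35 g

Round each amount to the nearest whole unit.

The original recipe has 2.5 cup of heavy cream, so the scaling factor is 8.75 ÷ 2.5 = 7/2 = 3.5.
white rice: (2 cup + 7 tbsp = 2.4375 cup) × 7/2 × 185 g/cup ≈ 1578 g
vegetable oil: (2 tbsp + 2 tsp = 8/3 tbsp) × 7/2 ÷ 16 tbsp/cup × 218 g/cup ≈ 127 g
grated parmesan: (1 cup + 7 tbsp = 1.4375 cup) × 7/2 × 100 g/cup ≈ 503 g
feta: 0.75 kg × 7/2 × 1000 g/kg ÷ 28.35 g/oz ≈ 93 oz

white rice: 1578 g; vegetable oil: 127 g; grated parmesan: 503 g; feta: 93 oz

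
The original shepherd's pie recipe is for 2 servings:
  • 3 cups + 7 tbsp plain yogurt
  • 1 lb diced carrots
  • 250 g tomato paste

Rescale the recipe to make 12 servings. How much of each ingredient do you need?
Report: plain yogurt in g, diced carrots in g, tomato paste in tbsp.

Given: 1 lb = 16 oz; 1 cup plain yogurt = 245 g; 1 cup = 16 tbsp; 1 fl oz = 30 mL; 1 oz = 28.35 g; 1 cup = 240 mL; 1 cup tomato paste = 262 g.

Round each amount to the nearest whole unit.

plain yogurt: 5053 g; diced carrots: 2722 g; tomato paste: 92 tbsp

Scaling factor: 12/2 = 6.
plain yogurt: (3 cup + 7 tbsp = 3.4375 cup) × 6 × 245 g/cup ≈ 5053 g
diced carrots: 1 lb × 6 × 16 oz/lb × 28.35 g/oz ≈ 2722 g
tomato paste: 250 g × 6 ÷ 262 g/cup × 16 tbsp/cup ≈ 92 tbsp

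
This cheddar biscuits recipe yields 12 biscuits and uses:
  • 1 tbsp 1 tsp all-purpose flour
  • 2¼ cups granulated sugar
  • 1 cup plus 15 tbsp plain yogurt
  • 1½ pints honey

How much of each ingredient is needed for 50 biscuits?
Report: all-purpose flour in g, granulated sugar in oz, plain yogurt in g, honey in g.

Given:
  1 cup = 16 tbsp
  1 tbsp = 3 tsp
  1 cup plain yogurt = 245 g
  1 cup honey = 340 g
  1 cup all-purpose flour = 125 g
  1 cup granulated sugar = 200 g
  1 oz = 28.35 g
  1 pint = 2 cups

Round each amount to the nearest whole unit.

Scaling factor: 50/12 = 25/6.
all-purpose flour: (1 tbsp + 1 tsp = 4/3 tbsp) × 25/6 ÷ 16 tbsp/cup × 125 g/cup ≈ 43 g
granulated sugar: 2.25 cup × 25/6 × 200 g/cup ÷ 28.35 g/oz ≈ 66 oz
plain yogurt: (1 cup + 15 tbsp = 1.9375 cup) × 25/6 × 245 g/cup ≈ 1978 g
honey: 1.5 pint × 25/6 × 2 cup/pint × 340 g/cup = 4250 g

all-purpose flour: 43 g; granulated sugar: 66 oz; plain yogurt: 1978 g; honey: 4250 g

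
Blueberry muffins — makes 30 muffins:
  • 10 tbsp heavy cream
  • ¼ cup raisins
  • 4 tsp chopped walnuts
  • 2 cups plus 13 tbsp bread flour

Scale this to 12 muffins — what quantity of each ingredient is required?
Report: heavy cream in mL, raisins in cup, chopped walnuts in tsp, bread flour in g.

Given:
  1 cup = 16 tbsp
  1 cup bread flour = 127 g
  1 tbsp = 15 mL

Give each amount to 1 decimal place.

Scaling factor: 12/30 = 2/5 = 0.4.
heavy cream: 10 tbsp × 2/5 × 15 mL/tbsp = 60.0 mL
raisins: 0.25 cup × 2/5 = 0.1 cup
chopped walnuts: 4 tsp × 2/5 = 1.6 tsp
bread flour: (2 cup + 13 tbsp = 2.8125 cup) × 2/5 × 127 g/cup ≈ 142.9 g

heavy cream: 60.0 mL; raisins: 0.1 cup; chopped walnuts: 1.6 tsp; bread flour: 142.9 g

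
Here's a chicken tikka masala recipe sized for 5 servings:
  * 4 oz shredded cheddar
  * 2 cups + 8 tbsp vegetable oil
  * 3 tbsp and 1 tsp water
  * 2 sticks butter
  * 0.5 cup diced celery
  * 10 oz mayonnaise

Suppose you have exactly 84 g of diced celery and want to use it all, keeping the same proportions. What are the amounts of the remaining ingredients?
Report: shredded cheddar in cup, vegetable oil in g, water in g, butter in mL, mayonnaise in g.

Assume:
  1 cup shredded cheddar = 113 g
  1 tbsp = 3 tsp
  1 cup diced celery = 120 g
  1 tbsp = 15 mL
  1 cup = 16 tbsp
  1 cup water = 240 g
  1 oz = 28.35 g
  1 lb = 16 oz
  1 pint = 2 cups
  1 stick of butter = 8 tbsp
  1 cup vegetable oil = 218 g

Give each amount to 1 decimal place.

shredded cheddar: 1.4 cup; vegetable oil: 763.0 g; water: 70.0 g; butter: 336.0 mL; mayonnaise: 396.9 g

The original recipe has 60 g of diced celery, so the scaling factor is 84 ÷ 60 = 7/5 = 1.4.
shredded cheddar: 4 oz × 7/5 × 28.35 g/oz ÷ 113 g/cup ≈ 1.4 cup
vegetable oil: (2 cup + 8 tbsp = 2.5 cup) × 7/5 × 218 g/cup = 763.0 g
water: (3 tbsp + 1 tsp = 10/3 tbsp) × 7/5 ÷ 16 tbsp/cup × 240 g/cup = 70.0 g
butter: 2 stick × 7/5 × 8 tbsp/stick × 15 mL/tbsp = 336.0 mL
mayonnaise: 10 oz × 7/5 × 28.35 g/oz = 396.9 g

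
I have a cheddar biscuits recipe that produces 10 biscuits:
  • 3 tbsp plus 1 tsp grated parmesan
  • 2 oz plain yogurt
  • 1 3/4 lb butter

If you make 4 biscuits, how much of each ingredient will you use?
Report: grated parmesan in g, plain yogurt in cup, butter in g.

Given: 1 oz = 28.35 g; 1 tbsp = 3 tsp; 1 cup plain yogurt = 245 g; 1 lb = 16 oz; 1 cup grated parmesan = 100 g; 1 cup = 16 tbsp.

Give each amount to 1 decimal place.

Scaling factor: 4/10 = 2/5 = 0.4.
grated parmesan: (3 tbsp + 1 tsp = 10/3 tbsp) × 2/5 ÷ 16 tbsp/cup × 100 g/cup ≈ 8.3 g
plain yogurt: 2 oz × 2/5 × 28.35 g/oz ÷ 245 g/cup ≈ 0.1 cup
butter: 1.75 lb × 2/5 × 16 oz/lb × 28.35 g/oz ≈ 317.5 g

grated parmesan: 8.3 g; plain yogurt: 0.1 cup; butter: 317.5 g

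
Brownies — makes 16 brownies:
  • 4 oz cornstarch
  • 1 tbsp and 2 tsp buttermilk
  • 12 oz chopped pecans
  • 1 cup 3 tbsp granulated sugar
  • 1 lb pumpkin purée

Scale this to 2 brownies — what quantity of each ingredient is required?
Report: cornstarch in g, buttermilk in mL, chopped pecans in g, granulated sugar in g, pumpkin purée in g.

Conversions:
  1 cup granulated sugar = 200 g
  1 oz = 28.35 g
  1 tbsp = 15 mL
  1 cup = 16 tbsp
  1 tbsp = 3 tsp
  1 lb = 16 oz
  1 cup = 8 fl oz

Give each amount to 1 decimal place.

Scaling factor: 2/16 = 1/8 = 0.125.
cornstarch: 4 oz × 1/8 × 28.35 g/oz ≈ 14.2 g
buttermilk: (1 tbsp + 2 tsp = 5/3 tbsp) × 1/8 × 15 mL/tbsp ≈ 3.1 mL
chopped pecans: 12 oz × 1/8 × 28.35 g/oz ≈ 42.5 g
granulated sugar: (1 cup + 3 tbsp = 1.1875 cup) × 1/8 × 200 g/cup ≈ 29.7 g
pumpkin purée: 1 lb × 1/8 × 16 oz/lb × 28.35 g/oz = 56.7 g

cornstarch: 14.2 g; buttermilk: 3.1 mL; chopped pecans: 42.5 g; granulated sugar: 29.7 g; pumpkin purée: 56.7 g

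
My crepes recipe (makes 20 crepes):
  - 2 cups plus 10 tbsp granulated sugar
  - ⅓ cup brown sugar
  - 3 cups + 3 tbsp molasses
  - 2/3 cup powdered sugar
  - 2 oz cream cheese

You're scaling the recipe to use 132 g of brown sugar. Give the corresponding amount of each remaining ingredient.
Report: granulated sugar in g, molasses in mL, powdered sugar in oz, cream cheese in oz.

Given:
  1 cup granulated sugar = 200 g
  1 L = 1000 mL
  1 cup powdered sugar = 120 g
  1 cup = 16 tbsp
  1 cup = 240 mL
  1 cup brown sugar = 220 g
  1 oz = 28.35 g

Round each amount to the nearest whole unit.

The original recipe has 220/3 g of brown sugar, so the scaling factor is 132 ÷ 220/3 = 9/5 = 1.8.
granulated sugar: (2 cup + 10 tbsp = 2.625 cup) × 9/5 × 200 g/cup = 945 g
molasses: (3 cup + 3 tbsp = 3.1875 cup) × 9/5 × 240 mL/cup = 1377 mL
powdered sugar: 2/3 cup × 9/5 × 120 g/cup ÷ 28.35 g/oz ≈ 5 oz
cream cheese: 2 oz × 9/5 ≈ 4 oz

granulated sugar: 945 g; molasses: 1377 mL; powdered sugar: 5 oz; cream cheese: 4 oz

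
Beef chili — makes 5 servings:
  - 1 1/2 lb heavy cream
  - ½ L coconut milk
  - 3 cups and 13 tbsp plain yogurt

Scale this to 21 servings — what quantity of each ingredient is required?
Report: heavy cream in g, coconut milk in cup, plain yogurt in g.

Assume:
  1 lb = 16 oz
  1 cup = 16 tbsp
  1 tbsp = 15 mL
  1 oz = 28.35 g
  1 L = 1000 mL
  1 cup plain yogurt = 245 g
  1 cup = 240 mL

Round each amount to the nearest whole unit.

Scaling factor: 21/5 = 4.2.
heavy cream: 1.5 lb × 21/5 × 16 oz/lb × 28.35 g/oz ≈ 2858 g
coconut milk: 0.5 L × 21/5 × 1000 mL/L ÷ 240 mL/cup ≈ 9 cup
plain yogurt: (3 cup + 13 tbsp = 3.8125 cup) × 21/5 × 245 g/cup ≈ 3923 g

heavy cream: 2858 g; coconut milk: 9 cup; plain yogurt: 3923 g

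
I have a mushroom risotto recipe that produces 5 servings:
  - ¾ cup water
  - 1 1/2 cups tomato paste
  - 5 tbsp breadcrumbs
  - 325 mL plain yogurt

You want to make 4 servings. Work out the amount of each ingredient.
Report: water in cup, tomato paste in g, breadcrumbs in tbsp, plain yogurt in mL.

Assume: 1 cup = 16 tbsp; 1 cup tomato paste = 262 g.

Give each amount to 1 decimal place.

Scaling factor: 4/5 = 0.8.
water: 0.75 cup × 4/5 = 0.6 cup
tomato paste: 1.5 cup × 4/5 × 262 g/cup = 314.4 g
breadcrumbs: 5 tbsp × 4/5 = 4.0 tbsp
plain yogurt: 325 mL × 4/5 = 260.0 mL

water: 0.6 cup; tomato paste: 314.4 g; breadcrumbs: 4.0 tbsp; plain yogurt: 260.0 mL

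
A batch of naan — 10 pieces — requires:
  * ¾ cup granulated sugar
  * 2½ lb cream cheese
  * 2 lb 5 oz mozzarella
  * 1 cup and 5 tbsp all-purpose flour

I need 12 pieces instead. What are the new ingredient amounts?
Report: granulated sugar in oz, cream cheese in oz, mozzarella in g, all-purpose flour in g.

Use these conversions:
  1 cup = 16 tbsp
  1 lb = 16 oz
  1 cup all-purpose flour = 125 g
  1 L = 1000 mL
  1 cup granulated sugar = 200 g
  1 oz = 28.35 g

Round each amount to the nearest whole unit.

Scaling factor: 12/10 = 6/5 = 1.2.
granulated sugar: 0.75 cup × 6/5 × 200 g/cup ÷ 28.35 g/oz ≈ 6 oz
cream cheese: 2.5 lb × 6/5 × 16 oz/lb = 48 oz
mozzarella: (2 lb + 5 oz = 2.3125 lb) × 6/5 × 16 oz/lb × 28.35 g/oz ≈ 1259 g
all-purpose flour: (1 cup + 5 tbsp = 1.3125 cup) × 6/5 × 125 g/cup ≈ 197 g

granulated sugar: 6 oz; cream cheese: 48 oz; mozzarella: 1259 g; all-purpose flour: 197 g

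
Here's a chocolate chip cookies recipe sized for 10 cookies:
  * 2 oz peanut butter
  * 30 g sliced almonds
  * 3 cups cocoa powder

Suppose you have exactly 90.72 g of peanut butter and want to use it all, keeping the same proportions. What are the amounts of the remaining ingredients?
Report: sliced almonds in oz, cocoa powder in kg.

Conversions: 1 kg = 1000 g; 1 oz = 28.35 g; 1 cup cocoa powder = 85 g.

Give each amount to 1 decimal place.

The original recipe has 56.7 g of peanut butter, so the scaling factor is 90.72 ÷ 56.7 = 8/5 = 1.6.
sliced almonds: 30 g × 8/5 ÷ 28.35 g/oz ≈ 1.7 oz
cocoa powder: 3 cup × 8/5 × 85 g/cup ÷ 1000 g/kg ≈ 0.4 kg

sliced almonds: 1.7 oz; cocoa powder: 0.4 kg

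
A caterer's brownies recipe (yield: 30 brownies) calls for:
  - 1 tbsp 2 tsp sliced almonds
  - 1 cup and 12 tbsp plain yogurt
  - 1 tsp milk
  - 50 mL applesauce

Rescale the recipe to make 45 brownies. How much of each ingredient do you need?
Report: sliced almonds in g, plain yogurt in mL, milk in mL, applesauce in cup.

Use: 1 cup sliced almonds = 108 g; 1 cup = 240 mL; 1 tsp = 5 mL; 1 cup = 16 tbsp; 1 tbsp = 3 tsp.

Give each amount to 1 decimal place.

sliced almonds: 16.9 g; plain yogurt: 630.0 mL; milk: 7.5 mL; applesauce: 0.3 cup

Scaling factor: 45/30 = 3/2 = 1.5.
sliced almonds: (1 tbsp + 2 tsp = 5/3 tbsp) × 3/2 ÷ 16 tbsp/cup × 108 g/cup ≈ 16.9 g
plain yogurt: (1 cup + 12 tbsp = 1.75 cup) × 3/2 × 240 mL/cup = 630.0 mL
milk: 1 tsp × 3/2 × 5 mL/tsp = 7.5 mL
applesauce: 50 mL × 3/2 ÷ 240 mL/cup ≈ 0.3 cup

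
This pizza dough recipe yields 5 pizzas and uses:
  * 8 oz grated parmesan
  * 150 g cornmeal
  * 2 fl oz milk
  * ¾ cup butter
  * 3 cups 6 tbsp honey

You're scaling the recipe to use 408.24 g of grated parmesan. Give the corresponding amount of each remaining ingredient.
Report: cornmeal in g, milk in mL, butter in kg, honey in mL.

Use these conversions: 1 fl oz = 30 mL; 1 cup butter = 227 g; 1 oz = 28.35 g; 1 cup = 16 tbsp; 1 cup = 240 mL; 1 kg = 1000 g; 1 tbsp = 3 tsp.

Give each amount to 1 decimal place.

cornmeal: 270.0 g; milk: 108.0 mL; butter: 0.3 kg; honey: 1458.0 mL

The original recipe has 226.8 g of grated parmesan, so the scaling factor is 408.24 ÷ 226.8 = 9/5 = 1.8.
cornmeal: 150 g × 9/5 = 270.0 g
milk: 2 fl oz × 9/5 × 30 mL/fl oz = 108.0 mL
butter: 0.75 cup × 9/5 × 227 g/cup ÷ 1000 g/kg ≈ 0.3 kg
honey: (3 cup + 6 tbsp = 3.375 cup) × 9/5 × 240 mL/cup = 1458.0 mL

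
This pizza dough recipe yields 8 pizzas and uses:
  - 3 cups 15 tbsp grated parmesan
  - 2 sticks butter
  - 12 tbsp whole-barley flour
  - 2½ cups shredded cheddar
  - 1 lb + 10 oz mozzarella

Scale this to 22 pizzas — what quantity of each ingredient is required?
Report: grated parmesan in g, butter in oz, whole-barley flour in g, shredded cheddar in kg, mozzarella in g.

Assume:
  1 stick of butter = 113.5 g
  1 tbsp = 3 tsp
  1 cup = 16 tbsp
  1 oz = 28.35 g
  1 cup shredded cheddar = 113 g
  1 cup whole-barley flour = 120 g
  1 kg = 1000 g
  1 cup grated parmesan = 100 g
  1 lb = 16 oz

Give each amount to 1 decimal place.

grated parmesan: 1082.8 g; butter: 22.0 oz; whole-barley flour: 247.5 g; shredded cheddar: 0.8 kg; mozzarella: 2027.0 g

Scaling factor: 22/8 = 11/4 = 2.75.
grated parmesan: (3 cup + 15 tbsp = 3.9375 cup) × 11/4 × 100 g/cup ≈ 1082.8 g
butter: 2 stick × 11/4 × 113.5 g/stick ÷ 28.35 g/oz ≈ 22.0 oz
whole-barley flour: 12 tbsp × 11/4 ÷ 16 tbsp/cup × 120 g/cup = 247.5 g
shredded cheddar: 2.5 cup × 11/4 × 113 g/cup ÷ 1000 g/kg ≈ 0.8 kg
mozzarella: (1 lb + 10 oz = 1.625 lb) × 11/4 × 16 oz/lb × 28.35 g/oz ≈ 2027.0 g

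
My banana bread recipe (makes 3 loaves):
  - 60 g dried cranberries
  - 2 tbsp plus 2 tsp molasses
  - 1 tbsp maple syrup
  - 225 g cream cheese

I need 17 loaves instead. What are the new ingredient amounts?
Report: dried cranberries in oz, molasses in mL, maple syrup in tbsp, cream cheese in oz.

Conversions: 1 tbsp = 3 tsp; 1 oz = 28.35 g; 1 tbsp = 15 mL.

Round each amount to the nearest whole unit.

Scaling factor: 17/3.
dried cranberries: 60 g × 17/3 ÷ 28.35 g/oz ≈ 12 oz
molasses: (2 tbsp + 2 tsp = 8/3 tbsp) × 17/3 × 15 mL/tbsp ≈ 227 mL
maple syrup: 1 tbsp × 17/3 ≈ 6 tbsp
cream cheese: 225 g × 17/3 ÷ 28.35 g/oz ≈ 45 oz

dried cranberries: 12 oz; molasses: 227 mL; maple syrup: 6 tbsp; cream cheese: 45 oz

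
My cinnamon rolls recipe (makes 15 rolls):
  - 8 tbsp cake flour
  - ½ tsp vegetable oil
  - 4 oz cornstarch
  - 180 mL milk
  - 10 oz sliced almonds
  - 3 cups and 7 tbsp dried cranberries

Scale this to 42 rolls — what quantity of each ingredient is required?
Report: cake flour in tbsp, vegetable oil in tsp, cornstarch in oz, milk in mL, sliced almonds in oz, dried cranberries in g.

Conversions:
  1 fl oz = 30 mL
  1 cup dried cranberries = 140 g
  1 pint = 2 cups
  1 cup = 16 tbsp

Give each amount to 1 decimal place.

cake flour: 22.4 tbsp; vegetable oil: 1.4 tsp; cornstarch: 11.2 oz; milk: 504.0 mL; sliced almonds: 28.0 oz; dried cranberries: 1347.5 g

Scaling factor: 42/15 = 14/5 = 2.8.
cake flour: 8 tbsp × 14/5 = 22.4 tbsp
vegetable oil: 0.5 tsp × 14/5 = 1.4 tsp
cornstarch: 4 oz × 14/5 = 11.2 oz
milk: 180 mL × 14/5 = 504.0 mL
sliced almonds: 10 oz × 14/5 = 28.0 oz
dried cranberries: (3 cup + 7 tbsp = 3.4375 cup) × 14/5 × 140 g/cup = 1347.5 g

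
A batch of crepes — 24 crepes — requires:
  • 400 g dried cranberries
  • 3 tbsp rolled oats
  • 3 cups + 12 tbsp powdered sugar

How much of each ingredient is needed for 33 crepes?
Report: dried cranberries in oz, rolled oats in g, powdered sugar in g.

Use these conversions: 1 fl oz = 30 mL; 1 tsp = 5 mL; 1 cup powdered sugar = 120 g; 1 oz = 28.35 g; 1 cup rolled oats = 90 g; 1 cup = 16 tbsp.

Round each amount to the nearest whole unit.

dried cranberries: 19 oz; rolled oats: 23 g; powdered sugar: 619 g

Scaling factor: 33/24 = 11/8 = 1.375.
dried cranberries: 400 g × 11/8 ÷ 28.35 g/oz ≈ 19 oz
rolled oats: 3 tbsp × 11/8 ÷ 16 tbsp/cup × 90 g/cup ≈ 23 g
powdered sugar: (3 cup + 12 tbsp = 3.75 cup) × 11/8 × 120 g/cup ≈ 619 g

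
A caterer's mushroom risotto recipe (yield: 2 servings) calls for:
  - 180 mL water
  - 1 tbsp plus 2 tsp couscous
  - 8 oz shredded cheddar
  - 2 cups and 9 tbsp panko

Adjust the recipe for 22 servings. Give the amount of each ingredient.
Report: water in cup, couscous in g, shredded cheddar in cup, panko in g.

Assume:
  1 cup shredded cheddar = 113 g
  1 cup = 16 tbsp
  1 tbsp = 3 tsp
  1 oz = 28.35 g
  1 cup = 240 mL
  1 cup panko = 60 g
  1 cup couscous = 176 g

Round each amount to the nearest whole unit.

water: 8 cup; couscous: 202 g; shredded cheddar: 22 cup; panko: 1691 g

Scaling factor: 22/2 = 11.
water: 180 mL × 11 ÷ 240 mL/cup ≈ 8 cup
couscous: (1 tbsp + 2 tsp = 5/3 tbsp) × 11 ÷ 16 tbsp/cup × 176 g/cup ≈ 202 g
shredded cheddar: 8 oz × 11 × 28.35 g/oz ÷ 113 g/cup ≈ 22 cup
panko: (2 cup + 9 tbsp = 2.5625 cup) × 11 × 60 g/cup ≈ 1691 g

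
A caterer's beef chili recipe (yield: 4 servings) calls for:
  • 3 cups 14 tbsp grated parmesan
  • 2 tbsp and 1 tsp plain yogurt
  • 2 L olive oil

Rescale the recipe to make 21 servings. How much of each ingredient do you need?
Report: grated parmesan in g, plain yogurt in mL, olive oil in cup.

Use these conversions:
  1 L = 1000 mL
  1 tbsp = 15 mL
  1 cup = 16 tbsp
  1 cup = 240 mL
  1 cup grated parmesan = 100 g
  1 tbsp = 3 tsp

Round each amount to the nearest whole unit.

Scaling factor: 21/4 = 5.25.
grated parmesan: (3 cup + 14 tbsp = 3.875 cup) × 21/4 × 100 g/cup ≈ 2034 g
plain yogurt: (2 tbsp + 1 tsp = 7/3 tbsp) × 21/4 × 15 mL/tbsp ≈ 184 mL
olive oil: 2 L × 21/4 × 1000 mL/L ÷ 240 mL/cup ≈ 44 cup

grated parmesan: 2034 g; plain yogurt: 184 mL; olive oil: 44 cup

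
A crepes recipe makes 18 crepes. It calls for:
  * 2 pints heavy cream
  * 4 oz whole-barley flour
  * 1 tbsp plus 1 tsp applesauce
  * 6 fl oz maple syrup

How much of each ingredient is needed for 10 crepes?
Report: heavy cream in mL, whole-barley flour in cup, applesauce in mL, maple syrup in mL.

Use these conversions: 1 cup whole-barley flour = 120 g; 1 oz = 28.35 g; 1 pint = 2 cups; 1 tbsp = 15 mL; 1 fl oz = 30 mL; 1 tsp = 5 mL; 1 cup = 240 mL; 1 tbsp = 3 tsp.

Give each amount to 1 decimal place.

Scaling factor: 10/18 = 5/9.
heavy cream: 2 pint × 5/9 × 2 cup/pint × 240 mL/cup ≈ 533.3 mL
whole-barley flour: 4 oz × 5/9 × 28.35 g/oz ÷ 120 g/cup ≈ 0.5 cup
applesauce: (1 tbsp + 1 tsp = 4/3 tbsp) × 5/9 × 15 mL/tbsp ≈ 11.1 mL
maple syrup: 6 fl oz × 5/9 × 30 mL/fl oz = 100.0 mL

heavy cream: 533.3 mL; whole-barley flour: 0.5 cup; applesauce: 11.1 mL; maple syrup: 100.0 mL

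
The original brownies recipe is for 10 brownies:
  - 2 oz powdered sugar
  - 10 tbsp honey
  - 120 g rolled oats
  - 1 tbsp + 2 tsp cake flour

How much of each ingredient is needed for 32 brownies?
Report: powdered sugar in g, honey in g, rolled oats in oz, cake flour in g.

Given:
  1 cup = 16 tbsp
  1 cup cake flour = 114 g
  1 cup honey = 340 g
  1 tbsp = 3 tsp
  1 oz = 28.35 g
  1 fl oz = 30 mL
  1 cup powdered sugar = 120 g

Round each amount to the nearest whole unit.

powdered sugar: 181 g; honey: 680 g; rolled oats: 14 oz; cake flour: 38 g

Scaling factor: 32/10 = 16/5 = 3.2.
powdered sugar: 2 oz × 16/5 × 28.35 g/oz ≈ 181 g
honey: 10 tbsp × 16/5 ÷ 16 tbsp/cup × 340 g/cup = 680 g
rolled oats: 120 g × 16/5 ÷ 28.35 g/oz ≈ 14 oz
cake flour: (1 tbsp + 2 tsp = 5/3 tbsp) × 16/5 ÷ 16 tbsp/cup × 114 g/cup = 38 g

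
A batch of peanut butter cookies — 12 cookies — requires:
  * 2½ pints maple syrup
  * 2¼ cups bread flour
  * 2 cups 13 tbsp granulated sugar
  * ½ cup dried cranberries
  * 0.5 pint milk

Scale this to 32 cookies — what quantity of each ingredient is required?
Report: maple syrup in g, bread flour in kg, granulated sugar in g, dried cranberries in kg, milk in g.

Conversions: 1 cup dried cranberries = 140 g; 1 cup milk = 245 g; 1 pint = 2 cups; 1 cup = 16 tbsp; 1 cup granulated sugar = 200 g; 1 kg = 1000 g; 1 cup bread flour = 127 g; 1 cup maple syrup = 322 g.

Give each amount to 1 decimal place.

Scaling factor: 32/12 = 8/3.
maple syrup: 2.5 pint × 8/3 × 2 cup/pint × 322 g/cup ≈ 4293.3 g
bread flour: 2.25 cup × 8/3 × 127 g/cup ÷ 1000 g/kg ≈ 0.8 kg
granulated sugar: (2 cup + 13 tbsp = 2.8125 cup) × 8/3 × 200 g/cup = 1500.0 g
dried cranberries: 0.5 cup × 8/3 × 140 g/cup ÷ 1000 g/kg ≈ 0.2 kg
milk: 0.5 pint × 8/3 × 2 cup/pint × 245 g/cup ≈ 653.3 g

maple syrup: 4293.3 g; bread flour: 0.8 kg; granulated sugar: 1500.0 g; dried cranberries: 0.2 kg; milk: 653.3 g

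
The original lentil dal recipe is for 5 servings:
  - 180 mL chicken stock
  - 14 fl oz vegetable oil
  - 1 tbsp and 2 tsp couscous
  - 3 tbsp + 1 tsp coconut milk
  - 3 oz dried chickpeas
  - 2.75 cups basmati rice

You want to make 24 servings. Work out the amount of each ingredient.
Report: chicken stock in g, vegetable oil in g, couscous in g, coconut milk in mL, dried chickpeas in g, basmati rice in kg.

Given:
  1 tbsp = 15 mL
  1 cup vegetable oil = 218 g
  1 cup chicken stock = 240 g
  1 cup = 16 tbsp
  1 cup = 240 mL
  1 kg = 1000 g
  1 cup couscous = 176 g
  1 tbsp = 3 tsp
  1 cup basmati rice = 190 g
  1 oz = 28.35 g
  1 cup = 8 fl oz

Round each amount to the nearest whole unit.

Scaling factor: 24/5 = 4.8.
chicken stock: 180 mL × 24/5 ÷ 240 mL/cup × 240 g/cup = 864 g
vegetable oil: 14 fl oz × 24/5 ÷ 8 fl oz/cup × 218 g/cup ≈ 1831 g
couscous: (1 tbsp + 2 tsp = 5/3 tbsp) × 24/5 ÷ 16 tbsp/cup × 176 g/cup = 88 g
coconut milk: (3 tbsp + 1 tsp = 10/3 tbsp) × 24/5 × 15 mL/tbsp = 240 mL
dried chickpeas: 3 oz × 24/5 × 28.35 g/oz ≈ 408 g
basmati rice: 2.75 cup × 24/5 × 190 g/cup ÷ 1000 g/kg ≈ 3 kg

chicken stock: 864 g; vegetable oil: 1831 g; couscous: 88 g; coconut milk: 240 mL; dried chickpeas: 408 g; basmati rice: 3 kg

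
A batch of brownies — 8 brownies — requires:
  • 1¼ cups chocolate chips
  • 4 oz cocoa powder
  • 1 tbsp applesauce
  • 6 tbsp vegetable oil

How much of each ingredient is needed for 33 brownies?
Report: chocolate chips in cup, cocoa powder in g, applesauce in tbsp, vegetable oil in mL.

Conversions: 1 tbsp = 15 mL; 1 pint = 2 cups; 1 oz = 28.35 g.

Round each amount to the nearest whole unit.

Scaling factor: 33/8 = 4.125.
chocolate chips: 1.25 cup × 33/8 ≈ 5 cup
cocoa powder: 4 oz × 33/8 × 28.35 g/oz ≈ 468 g
applesauce: 1 tbsp × 33/8 ≈ 4 tbsp
vegetable oil: 6 tbsp × 33/8 × 15 mL/tbsp ≈ 371 mL

chocolate chips: 5 cup; cocoa powder: 468 g; applesauce: 4 tbsp; vegetable oil: 371 mL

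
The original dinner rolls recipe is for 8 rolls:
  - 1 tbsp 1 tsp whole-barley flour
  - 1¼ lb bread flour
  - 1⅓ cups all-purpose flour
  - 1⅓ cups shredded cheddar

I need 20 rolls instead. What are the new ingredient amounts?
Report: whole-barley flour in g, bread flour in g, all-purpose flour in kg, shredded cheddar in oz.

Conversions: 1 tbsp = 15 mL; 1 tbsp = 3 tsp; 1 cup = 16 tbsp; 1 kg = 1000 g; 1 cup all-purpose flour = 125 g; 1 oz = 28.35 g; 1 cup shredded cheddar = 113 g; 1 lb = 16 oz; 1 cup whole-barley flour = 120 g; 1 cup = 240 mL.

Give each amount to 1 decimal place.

Scaling factor: 20/8 = 5/2 = 2.5.
whole-barley flour: (1 tbsp + 1 tsp = 4/3 tbsp) × 5/2 ÷ 16 tbsp/cup × 120 g/cup = 25.0 g
bread flour: 1.25 lb × 5/2 × 16 oz/lb × 28.35 g/oz = 1417.5 g
all-purpose flour: 4/3 cup × 5/2 × 125 g/cup ÷ 1000 g/kg ≈ 0.4 kg
shredded cheddar: 4/3 cup × 5/2 × 113 g/cup ÷ 28.35 g/oz ≈ 13.3 oz

whole-barley flour: 25.0 g; bread flour: 1417.5 g; all-purpose flour: 0.4 kg; shredded cheddar: 13.3 oz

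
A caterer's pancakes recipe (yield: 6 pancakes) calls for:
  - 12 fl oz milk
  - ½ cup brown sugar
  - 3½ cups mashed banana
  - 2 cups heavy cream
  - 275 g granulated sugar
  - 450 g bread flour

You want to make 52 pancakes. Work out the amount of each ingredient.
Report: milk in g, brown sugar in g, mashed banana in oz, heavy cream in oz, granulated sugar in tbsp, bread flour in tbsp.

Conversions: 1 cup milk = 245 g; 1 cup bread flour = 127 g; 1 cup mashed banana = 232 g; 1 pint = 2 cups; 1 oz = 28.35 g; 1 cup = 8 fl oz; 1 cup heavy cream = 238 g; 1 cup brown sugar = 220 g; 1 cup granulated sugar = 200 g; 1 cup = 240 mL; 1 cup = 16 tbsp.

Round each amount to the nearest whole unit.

milk: 3185 g; brown sugar: 953 g; mashed banana: 248 oz; heavy cream: 146 oz; granulated sugar: 191 tbsp; bread flour: 491 tbsp

Scaling factor: 52/6 = 26/3.
milk: 12 fl oz × 26/3 ÷ 8 fl oz/cup × 245 g/cup = 3185 g
brown sugar: 0.5 cup × 26/3 × 220 g/cup ≈ 953 g
mashed banana: 3.5 cup × 26/3 × 232 g/cup ÷ 28.35 g/oz ≈ 248 oz
heavy cream: 2 cup × 26/3 × 238 g/cup ÷ 28.35 g/oz ≈ 146 oz
granulated sugar: 275 g × 26/3 ÷ 200 g/cup × 16 tbsp/cup ≈ 191 tbsp
bread flour: 450 g × 26/3 ÷ 127 g/cup × 16 tbsp/cup ≈ 491 tbsp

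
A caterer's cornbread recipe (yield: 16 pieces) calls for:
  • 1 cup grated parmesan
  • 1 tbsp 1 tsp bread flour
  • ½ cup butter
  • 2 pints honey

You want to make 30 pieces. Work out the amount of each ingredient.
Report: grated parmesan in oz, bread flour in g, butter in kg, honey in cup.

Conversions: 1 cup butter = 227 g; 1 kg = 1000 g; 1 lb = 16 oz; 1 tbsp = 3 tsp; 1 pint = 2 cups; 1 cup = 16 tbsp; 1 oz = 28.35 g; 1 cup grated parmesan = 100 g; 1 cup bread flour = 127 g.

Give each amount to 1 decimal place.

grated parmesan: 6.6 oz; bread flour: 19.8 g; butter: 0.2 kg; honey: 7.5 cup

Scaling factor: 30/16 = 15/8 = 1.875.
grated parmesan: 1 cup × 15/8 × 100 g/cup ÷ 28.35 g/oz ≈ 6.6 oz
bread flour: (1 tbsp + 1 tsp = 4/3 tbsp) × 15/8 ÷ 16 tbsp/cup × 127 g/cup ≈ 19.8 g
butter: 0.5 cup × 15/8 × 227 g/cup ÷ 1000 g/kg ≈ 0.2 kg
honey: 2 pint × 15/8 × 2 cup/pint = 7.5 cup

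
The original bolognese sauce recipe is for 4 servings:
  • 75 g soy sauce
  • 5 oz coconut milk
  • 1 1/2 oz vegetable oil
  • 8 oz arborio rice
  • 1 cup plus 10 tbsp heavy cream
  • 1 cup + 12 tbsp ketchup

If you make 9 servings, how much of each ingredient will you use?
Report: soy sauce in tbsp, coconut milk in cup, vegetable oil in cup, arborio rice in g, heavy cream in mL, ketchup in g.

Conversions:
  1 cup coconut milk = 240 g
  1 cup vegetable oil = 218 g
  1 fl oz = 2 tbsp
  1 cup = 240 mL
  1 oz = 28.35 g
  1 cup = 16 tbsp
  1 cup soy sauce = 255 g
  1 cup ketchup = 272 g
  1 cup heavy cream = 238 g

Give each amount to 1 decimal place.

soy sauce: 10.6 tbsp; coconut milk: 1.3 cup; vegetable oil: 0.4 cup; arborio rice: 510.3 g; heavy cream: 877.5 mL; ketchup: 1071.0 g

Scaling factor: 9/4 = 2.25.
soy sauce: 75 g × 9/4 ÷ 255 g/cup × 16 tbsp/cup ≈ 10.6 tbsp
coconut milk: 5 oz × 9/4 × 28.35 g/oz ÷ 240 g/cup ≈ 1.3 cup
vegetable oil: 1.5 oz × 9/4 × 28.35 g/oz ÷ 218 g/cup ≈ 0.4 cup
arborio rice: 8 oz × 9/4 × 28.35 g/oz = 510.3 g
heavy cream: (1 cup + 10 tbsp = 1.625 cup) × 9/4 × 240 mL/cup = 877.5 mL
ketchup: (1 cup + 12 tbsp = 1.75 cup) × 9/4 × 272 g/cup = 1071.0 g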